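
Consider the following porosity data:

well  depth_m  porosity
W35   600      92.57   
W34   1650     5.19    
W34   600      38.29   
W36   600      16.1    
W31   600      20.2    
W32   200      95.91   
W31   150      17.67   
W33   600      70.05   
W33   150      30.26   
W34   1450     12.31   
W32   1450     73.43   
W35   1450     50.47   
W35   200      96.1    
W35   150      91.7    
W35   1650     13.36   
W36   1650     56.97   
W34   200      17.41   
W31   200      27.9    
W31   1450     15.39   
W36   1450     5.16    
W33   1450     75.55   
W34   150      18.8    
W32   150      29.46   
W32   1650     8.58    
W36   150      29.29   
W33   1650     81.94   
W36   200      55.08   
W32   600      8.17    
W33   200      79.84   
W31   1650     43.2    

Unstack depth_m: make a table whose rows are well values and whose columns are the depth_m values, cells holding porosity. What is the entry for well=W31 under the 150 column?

Wide layout: rows indexed by well, columns are the 5 distinct depth_m values (600, 1650, 200, 150, 1450).
Cell (well=W31, depth_m=150) draws from the long row where well=W31 and depth_m=150, which has porosity=17.67.

17.67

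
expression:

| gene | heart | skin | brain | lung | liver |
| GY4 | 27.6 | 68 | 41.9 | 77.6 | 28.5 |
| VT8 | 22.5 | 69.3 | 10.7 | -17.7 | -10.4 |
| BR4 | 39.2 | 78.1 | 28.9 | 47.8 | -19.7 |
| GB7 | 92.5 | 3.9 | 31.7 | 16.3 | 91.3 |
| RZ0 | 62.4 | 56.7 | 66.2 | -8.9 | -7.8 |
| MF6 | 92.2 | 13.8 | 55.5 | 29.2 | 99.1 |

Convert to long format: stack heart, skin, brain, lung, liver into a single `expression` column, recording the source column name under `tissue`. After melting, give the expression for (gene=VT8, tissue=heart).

Unpivoting turns each (gene, wide-column) pair into one long row.
The wide cell at row VT8, column heart holds 22.5, so the long row (VT8, heart) has expression=22.5.

22.5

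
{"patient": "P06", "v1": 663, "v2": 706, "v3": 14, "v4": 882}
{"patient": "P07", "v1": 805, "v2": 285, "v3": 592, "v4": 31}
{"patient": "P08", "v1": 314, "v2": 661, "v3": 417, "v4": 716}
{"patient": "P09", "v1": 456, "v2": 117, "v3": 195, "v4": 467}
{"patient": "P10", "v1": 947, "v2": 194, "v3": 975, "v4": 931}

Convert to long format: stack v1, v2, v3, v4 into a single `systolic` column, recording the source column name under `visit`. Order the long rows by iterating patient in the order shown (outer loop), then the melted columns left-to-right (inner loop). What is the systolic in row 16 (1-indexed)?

20 rows total (5 × 4). Row 16: index ⌊(16-1)/4⌋ = 3 into patient → P09; (16-1) mod 4 = 3 into the melted columns → v4.
So row 16 is (P09, v4, 467); systolic = 467.

467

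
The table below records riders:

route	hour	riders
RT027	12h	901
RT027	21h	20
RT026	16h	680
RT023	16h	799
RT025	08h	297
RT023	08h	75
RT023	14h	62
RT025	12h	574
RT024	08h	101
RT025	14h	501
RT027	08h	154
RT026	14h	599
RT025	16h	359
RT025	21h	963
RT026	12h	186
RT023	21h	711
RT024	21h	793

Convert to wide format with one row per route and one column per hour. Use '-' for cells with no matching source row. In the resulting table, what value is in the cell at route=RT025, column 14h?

501

The long row with route=RT025, hour=14h has riders=501.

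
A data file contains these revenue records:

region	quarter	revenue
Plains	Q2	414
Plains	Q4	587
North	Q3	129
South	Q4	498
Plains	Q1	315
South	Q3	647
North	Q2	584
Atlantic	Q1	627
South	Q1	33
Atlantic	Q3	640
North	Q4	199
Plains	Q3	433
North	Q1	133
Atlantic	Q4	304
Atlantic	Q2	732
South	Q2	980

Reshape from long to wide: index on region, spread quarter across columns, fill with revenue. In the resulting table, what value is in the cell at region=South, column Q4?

Wide layout: rows indexed by region, columns are the 4 distinct quarter values (Q2, Q4, Q3, Q1).
Cell (region=South, quarter=Q4) draws from the long row where region=South and quarter=Q4, which has revenue=498.

498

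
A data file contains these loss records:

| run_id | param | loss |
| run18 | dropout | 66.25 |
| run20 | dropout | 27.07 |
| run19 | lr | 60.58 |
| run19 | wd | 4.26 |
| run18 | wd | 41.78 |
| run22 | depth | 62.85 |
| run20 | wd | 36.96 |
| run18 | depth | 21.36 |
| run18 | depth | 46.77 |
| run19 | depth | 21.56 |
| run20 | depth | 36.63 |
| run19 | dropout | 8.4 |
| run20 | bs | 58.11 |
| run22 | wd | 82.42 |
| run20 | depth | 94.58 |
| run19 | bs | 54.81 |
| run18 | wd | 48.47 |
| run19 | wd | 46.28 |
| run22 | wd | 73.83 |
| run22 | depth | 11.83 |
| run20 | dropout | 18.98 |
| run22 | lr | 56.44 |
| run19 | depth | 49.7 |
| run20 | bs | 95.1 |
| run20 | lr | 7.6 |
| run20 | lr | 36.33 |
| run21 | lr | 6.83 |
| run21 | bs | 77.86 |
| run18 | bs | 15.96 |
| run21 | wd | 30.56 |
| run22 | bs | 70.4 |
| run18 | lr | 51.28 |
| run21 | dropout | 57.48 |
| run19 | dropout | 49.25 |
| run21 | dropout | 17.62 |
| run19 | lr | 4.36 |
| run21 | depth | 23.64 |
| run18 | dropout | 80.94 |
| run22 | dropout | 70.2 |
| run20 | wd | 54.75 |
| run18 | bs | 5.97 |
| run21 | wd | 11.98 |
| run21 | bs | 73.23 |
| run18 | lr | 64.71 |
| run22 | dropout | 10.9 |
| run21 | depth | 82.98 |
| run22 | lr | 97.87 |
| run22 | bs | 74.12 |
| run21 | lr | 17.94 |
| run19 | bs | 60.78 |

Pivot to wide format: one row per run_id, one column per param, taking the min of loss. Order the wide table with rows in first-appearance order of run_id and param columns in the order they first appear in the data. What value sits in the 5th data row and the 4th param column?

With rows in first-appearance order of run_id, row 5 is run_id=run21. param columns in first-appearance order: dropout, lr, wd, depth, bs; column 4 is depth.
Long rows with run_id=run21, param=depth: min(23.64, 82.98) = 23.64.

23.64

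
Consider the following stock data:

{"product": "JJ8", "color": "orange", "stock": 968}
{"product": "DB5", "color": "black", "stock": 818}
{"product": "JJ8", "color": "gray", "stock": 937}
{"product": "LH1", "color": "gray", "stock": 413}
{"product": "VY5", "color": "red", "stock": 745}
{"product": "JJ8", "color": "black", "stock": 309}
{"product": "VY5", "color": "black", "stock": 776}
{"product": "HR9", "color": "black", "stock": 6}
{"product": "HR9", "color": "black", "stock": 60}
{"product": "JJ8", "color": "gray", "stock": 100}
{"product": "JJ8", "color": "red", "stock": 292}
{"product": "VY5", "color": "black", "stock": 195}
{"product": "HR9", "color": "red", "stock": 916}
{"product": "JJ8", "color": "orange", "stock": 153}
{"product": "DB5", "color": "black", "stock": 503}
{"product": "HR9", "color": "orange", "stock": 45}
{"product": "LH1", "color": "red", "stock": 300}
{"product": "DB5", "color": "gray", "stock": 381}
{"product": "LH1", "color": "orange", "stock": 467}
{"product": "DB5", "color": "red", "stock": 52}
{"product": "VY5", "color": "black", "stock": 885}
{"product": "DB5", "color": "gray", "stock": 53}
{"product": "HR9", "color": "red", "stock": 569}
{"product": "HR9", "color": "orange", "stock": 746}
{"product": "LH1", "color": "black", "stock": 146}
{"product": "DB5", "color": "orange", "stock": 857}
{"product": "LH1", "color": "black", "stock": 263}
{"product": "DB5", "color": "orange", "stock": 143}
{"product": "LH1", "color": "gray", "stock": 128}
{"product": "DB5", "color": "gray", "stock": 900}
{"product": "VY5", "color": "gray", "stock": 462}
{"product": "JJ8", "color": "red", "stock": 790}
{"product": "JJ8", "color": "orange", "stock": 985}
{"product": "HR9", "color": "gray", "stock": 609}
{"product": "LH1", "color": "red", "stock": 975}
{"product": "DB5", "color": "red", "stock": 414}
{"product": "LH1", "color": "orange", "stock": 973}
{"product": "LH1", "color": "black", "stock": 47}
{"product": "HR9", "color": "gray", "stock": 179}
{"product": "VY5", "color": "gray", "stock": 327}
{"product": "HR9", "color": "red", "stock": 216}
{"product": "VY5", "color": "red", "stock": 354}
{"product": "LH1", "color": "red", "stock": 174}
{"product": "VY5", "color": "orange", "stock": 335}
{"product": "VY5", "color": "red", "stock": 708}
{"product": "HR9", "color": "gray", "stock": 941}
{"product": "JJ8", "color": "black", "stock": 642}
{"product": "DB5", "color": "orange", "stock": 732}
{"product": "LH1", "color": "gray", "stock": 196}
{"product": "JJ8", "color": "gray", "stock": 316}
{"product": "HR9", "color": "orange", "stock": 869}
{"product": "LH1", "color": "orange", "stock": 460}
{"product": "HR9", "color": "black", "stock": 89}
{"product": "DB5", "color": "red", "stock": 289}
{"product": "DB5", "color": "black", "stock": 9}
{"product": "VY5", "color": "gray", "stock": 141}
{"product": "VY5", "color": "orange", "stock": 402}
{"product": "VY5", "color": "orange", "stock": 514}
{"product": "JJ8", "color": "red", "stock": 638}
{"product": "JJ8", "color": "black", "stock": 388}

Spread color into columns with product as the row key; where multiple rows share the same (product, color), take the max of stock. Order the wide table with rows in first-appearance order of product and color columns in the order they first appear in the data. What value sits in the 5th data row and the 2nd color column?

89

With rows in first-appearance order of product, row 5 is product=HR9. color columns in first-appearance order: orange, black, gray, red; column 2 is black.
Long rows with product=HR9, color=black: max(6, 60, 89) = 89.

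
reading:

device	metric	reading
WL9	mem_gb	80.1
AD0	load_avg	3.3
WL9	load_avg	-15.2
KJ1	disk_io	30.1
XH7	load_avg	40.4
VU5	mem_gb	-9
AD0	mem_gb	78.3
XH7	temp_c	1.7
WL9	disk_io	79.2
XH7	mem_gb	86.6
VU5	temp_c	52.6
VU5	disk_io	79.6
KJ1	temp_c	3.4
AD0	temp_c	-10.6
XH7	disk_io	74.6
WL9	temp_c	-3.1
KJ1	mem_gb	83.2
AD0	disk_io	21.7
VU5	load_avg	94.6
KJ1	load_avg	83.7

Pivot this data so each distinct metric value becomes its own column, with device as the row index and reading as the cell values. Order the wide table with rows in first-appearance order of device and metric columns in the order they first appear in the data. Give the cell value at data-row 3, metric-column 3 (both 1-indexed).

30.1

With rows in first-appearance order of device, row 3 is device=KJ1. metric columns in first-appearance order: mem_gb, load_avg, disk_io, temp_c; column 3 is disk_io.
Long rows with device=KJ1, metric=disk_io: reading = 30.1.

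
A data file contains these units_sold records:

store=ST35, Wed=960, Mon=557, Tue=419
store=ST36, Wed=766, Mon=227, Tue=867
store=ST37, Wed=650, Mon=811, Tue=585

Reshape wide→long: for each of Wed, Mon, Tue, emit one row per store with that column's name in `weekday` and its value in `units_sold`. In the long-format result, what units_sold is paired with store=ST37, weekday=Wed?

Unpivoting turns each (store, wide-column) pair into one long row.
The wide cell at row ST37, column Wed holds 650, so the long row (ST37, Wed) has units_sold=650.

650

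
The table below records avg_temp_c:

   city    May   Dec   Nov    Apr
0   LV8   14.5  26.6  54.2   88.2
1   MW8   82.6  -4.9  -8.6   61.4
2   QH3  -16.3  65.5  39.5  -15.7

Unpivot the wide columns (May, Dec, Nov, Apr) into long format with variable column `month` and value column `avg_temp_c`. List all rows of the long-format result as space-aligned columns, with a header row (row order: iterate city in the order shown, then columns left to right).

Each (city, column) pair becomes one row: 3 × 4 = 12 rows.
For example, (LV8, May) → avg_temp_c=14.5.

city  month  avg_temp_c
LV8   May    14.5      
LV8   Dec    26.6      
LV8   Nov    54.2      
LV8   Apr    88.2      
MW8   May    82.6      
MW8   Dec    -4.9      
MW8   Nov    -8.6      
MW8   Apr    61.4      
QH3   May    -16.3     
QH3   Dec    65.5      
QH3   Nov    39.5      
QH3   Apr    -15.7     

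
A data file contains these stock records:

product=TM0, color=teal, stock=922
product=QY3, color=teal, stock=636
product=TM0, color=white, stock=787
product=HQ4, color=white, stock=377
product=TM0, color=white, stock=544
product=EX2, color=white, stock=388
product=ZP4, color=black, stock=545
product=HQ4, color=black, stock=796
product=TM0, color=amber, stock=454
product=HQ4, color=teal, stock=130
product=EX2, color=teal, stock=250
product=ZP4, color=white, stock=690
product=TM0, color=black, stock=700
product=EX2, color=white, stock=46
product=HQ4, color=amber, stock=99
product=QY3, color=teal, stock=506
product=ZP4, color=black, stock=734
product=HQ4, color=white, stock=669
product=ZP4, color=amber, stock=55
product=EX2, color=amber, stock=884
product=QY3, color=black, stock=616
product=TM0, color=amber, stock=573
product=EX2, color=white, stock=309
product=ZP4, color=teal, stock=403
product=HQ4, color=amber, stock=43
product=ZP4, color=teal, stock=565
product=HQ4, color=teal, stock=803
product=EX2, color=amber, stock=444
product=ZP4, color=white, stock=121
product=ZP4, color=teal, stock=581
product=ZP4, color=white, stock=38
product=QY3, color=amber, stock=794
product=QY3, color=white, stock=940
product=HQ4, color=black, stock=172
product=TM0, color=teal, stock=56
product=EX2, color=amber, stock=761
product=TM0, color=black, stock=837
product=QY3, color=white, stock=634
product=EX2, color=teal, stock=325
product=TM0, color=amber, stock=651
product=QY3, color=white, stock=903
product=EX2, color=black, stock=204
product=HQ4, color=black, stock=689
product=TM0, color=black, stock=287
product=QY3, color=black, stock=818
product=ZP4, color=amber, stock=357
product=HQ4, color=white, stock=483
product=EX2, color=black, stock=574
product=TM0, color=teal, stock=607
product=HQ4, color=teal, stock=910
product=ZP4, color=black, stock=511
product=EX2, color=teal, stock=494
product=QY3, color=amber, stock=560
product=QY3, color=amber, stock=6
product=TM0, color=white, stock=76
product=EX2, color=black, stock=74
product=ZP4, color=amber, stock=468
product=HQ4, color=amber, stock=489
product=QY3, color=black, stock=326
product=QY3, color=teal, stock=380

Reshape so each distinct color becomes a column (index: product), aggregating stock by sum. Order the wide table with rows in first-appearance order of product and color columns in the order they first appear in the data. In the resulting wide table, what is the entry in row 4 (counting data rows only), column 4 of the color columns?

With rows in first-appearance order of product, row 4 is product=EX2. color columns in first-appearance order: teal, white, black, amber; column 4 is amber.
Long rows with product=EX2, color=amber: 884 + 444 + 761 = 2089.

2089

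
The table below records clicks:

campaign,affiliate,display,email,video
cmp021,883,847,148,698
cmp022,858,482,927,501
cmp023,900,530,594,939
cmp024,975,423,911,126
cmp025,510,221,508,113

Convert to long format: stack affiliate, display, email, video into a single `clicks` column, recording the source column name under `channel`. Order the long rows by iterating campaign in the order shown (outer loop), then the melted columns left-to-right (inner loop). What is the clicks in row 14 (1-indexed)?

20 rows total (5 × 4). Row 14: index ⌊(14-1)/4⌋ = 3 into campaign → cmp024; (14-1) mod 4 = 1 into the melted columns → display.
So row 14 is (cmp024, display, 423); clicks = 423.

423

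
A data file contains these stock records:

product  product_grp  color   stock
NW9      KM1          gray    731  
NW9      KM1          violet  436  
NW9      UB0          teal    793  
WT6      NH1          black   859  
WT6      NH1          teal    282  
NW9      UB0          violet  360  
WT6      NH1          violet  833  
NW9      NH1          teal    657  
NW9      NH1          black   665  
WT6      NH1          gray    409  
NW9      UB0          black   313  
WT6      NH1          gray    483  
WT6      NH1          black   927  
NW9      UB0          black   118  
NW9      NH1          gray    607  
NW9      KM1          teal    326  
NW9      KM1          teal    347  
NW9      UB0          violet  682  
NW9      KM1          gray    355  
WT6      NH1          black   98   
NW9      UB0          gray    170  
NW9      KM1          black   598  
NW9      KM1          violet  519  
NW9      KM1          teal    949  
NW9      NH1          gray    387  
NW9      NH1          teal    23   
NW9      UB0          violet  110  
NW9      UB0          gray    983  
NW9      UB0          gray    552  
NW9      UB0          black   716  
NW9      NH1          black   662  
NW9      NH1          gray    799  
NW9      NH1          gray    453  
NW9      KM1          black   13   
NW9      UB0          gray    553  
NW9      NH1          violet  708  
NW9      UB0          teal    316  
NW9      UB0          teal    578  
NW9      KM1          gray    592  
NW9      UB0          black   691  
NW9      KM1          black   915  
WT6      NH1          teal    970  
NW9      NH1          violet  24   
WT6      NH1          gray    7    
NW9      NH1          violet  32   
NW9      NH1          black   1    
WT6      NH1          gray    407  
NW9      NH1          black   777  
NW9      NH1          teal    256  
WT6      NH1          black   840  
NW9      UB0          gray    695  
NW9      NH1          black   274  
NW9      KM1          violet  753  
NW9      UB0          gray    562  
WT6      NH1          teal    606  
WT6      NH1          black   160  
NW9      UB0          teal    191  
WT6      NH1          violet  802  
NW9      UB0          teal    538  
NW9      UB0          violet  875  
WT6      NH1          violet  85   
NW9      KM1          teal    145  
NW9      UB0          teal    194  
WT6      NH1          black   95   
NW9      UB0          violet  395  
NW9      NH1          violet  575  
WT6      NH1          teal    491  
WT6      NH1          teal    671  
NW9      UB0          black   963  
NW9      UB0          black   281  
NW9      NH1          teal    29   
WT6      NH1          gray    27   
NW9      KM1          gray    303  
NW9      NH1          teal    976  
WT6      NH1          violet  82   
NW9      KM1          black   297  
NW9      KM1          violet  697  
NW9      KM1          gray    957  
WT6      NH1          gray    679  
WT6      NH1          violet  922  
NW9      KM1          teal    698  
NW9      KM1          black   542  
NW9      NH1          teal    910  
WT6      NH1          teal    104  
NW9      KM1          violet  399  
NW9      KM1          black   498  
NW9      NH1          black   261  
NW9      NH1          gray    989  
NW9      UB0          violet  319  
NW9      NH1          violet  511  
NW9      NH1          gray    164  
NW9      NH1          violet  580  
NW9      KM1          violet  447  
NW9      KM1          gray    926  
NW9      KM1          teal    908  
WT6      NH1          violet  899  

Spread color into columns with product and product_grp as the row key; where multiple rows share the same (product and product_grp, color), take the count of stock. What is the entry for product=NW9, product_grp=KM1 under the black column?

6

Rows with product=NW9, product_grp=KM1 and color=black: stock values are 598, 13, 915, 297, 542, 498.
6 rows match — count = 6.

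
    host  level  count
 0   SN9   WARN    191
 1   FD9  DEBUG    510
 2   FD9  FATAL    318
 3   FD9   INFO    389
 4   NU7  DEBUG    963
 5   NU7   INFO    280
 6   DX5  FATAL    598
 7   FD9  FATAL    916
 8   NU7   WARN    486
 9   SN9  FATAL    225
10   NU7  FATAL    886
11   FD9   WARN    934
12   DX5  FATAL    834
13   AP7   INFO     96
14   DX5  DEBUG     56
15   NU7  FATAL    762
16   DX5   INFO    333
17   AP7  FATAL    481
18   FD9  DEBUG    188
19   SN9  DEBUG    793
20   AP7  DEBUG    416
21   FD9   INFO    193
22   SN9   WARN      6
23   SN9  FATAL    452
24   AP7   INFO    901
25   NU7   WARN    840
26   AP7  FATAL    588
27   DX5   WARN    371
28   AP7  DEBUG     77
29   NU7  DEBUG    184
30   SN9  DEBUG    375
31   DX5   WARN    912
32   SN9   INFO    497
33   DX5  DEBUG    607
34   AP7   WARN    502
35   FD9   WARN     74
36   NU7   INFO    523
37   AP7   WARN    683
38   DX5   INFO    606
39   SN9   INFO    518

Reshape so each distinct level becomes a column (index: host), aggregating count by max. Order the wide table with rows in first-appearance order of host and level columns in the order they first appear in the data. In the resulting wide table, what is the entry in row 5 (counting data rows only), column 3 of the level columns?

588

With rows in first-appearance order of host, row 5 is host=AP7. level columns in first-appearance order: WARN, DEBUG, FATAL, INFO; column 3 is FATAL.
Long rows with host=AP7, level=FATAL: max(481, 588) = 588.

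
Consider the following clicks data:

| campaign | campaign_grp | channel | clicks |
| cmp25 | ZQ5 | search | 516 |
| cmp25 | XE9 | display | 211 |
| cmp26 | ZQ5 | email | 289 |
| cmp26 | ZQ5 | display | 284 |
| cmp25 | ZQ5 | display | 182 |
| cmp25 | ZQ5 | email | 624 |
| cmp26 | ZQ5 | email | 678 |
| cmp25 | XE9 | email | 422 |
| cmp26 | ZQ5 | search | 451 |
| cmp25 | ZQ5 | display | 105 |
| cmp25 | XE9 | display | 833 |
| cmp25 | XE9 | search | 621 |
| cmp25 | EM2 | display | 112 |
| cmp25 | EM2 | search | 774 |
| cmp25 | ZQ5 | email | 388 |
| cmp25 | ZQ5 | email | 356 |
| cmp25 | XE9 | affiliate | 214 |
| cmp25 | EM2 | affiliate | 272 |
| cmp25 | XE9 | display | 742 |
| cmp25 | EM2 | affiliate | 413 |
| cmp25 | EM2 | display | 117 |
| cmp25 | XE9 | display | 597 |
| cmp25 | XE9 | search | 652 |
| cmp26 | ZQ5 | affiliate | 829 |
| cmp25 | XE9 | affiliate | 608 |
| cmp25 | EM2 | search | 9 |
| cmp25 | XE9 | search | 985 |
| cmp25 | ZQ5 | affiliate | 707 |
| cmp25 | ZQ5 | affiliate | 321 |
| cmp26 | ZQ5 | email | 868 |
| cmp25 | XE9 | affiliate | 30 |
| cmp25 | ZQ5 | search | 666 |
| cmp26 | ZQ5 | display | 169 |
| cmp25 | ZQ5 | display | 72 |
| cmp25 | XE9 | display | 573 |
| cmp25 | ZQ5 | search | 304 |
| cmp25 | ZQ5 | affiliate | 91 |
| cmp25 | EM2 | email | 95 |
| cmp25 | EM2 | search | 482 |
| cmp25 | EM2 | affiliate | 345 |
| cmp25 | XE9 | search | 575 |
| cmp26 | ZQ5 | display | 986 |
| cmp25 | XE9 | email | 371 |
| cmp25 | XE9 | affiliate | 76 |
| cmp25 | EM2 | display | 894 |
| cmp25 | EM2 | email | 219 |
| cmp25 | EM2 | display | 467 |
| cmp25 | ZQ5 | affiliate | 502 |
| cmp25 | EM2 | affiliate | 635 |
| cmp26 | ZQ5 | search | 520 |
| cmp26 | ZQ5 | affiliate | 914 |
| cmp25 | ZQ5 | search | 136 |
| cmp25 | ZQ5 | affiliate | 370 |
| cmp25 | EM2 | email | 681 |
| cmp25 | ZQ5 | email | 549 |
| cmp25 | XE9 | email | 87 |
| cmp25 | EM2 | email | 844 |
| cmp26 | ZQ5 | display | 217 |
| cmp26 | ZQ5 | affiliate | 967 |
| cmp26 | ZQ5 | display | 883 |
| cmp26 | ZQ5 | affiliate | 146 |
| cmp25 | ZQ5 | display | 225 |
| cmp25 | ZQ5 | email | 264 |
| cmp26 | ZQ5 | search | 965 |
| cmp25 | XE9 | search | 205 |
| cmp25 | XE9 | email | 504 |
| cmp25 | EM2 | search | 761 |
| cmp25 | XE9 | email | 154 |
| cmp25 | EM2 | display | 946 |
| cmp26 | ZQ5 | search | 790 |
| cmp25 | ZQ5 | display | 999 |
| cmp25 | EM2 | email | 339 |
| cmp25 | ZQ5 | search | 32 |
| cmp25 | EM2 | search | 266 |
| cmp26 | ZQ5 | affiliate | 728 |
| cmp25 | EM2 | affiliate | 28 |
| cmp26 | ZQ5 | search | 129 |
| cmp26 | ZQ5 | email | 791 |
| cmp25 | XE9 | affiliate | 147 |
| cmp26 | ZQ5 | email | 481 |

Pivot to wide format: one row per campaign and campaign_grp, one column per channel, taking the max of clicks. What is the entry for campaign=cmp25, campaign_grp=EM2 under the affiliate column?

635

Rows with campaign=cmp25, campaign_grp=EM2 and channel=affiliate: clicks values are 272, 413, 345, 635, 28.
max(272, 413, 345, 635, 28) = 635.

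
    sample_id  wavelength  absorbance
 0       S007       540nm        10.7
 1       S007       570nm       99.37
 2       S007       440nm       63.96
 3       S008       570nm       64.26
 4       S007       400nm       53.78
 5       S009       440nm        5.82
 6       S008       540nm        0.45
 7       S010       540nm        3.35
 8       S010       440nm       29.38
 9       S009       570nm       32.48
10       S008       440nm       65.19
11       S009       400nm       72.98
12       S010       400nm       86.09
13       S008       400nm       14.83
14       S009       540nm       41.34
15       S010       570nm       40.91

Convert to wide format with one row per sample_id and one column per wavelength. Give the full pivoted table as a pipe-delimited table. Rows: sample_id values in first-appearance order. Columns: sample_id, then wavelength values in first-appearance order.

Columns: sample_id plus the 4 distinct wavelength values (540nm, 570nm, 440nm, 400nm).
For example, row S007 column 540nm takes absorbance=10.7 from the long row (S007, 540nm).

| sample_id | 540nm | 570nm | 440nm | 400nm |
| S007 | 10.7 | 99.37 | 63.96 | 53.78 |
| S008 | 0.45 | 64.26 | 65.19 | 14.83 |
| S009 | 41.34 | 32.48 | 5.82 | 72.98 |
| S010 | 3.35 | 40.91 | 29.38 | 86.09 |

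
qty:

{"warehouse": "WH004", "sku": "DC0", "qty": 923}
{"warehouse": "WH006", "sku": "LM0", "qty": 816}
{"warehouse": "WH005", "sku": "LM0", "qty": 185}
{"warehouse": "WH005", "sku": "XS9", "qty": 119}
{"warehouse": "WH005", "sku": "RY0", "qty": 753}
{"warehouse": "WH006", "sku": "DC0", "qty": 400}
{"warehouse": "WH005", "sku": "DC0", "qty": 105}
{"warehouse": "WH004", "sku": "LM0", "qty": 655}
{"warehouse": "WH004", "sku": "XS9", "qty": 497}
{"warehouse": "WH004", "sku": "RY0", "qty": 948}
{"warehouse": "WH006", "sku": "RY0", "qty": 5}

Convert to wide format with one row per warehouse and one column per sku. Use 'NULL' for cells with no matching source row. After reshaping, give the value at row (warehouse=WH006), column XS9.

NULL

No long-format row has warehouse=WH006 and sku=XS9, so the cell is NULL.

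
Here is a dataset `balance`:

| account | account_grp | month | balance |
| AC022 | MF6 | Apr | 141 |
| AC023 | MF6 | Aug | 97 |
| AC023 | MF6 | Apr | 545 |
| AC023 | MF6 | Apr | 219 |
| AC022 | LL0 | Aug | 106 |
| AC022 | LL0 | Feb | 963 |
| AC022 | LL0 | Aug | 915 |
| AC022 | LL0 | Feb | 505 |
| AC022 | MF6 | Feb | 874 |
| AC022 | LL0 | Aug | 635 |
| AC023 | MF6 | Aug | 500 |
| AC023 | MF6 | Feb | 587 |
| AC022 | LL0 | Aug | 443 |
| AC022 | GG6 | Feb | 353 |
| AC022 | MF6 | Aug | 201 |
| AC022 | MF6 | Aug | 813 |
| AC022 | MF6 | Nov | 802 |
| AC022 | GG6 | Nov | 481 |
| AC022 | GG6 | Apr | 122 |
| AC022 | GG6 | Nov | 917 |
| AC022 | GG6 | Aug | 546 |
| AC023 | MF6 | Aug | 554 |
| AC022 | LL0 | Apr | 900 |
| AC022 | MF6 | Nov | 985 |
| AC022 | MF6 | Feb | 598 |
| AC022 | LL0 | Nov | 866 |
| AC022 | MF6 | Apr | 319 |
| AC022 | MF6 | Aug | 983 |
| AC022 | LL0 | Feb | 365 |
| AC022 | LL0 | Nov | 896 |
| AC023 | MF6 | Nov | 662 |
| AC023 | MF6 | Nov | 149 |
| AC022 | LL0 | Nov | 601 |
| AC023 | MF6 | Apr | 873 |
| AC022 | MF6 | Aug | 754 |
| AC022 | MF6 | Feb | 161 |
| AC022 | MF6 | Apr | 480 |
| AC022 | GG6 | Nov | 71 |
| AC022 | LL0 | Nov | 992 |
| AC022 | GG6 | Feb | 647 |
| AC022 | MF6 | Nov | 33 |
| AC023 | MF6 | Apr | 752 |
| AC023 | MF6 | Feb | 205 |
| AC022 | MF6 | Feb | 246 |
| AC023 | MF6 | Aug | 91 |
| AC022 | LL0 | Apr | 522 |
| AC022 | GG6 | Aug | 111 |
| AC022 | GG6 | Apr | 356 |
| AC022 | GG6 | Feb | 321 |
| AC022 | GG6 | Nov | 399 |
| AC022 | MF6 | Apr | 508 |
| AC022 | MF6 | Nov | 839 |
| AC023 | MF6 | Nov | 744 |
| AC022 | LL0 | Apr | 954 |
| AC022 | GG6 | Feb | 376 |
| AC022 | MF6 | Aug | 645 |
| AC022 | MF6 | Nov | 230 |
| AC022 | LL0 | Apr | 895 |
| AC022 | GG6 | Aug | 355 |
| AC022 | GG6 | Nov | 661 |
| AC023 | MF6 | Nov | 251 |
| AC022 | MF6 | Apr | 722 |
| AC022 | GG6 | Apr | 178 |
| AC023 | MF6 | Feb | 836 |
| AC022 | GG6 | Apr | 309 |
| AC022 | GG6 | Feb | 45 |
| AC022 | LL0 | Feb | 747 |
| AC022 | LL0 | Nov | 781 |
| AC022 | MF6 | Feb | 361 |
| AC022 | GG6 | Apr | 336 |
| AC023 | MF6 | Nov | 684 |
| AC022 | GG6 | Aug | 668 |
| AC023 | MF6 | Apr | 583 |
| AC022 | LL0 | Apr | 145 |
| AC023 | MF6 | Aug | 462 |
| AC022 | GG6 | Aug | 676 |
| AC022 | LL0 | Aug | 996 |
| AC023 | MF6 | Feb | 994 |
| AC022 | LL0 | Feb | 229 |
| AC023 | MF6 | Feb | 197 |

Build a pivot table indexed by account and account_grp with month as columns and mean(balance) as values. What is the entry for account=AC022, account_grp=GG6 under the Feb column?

348.40

Rows with account=AC022, account_grp=GG6 and month=Feb: balance values are 353, 647, 321, 376, 45.
(353 + 647 + 321 + 376 + 45) / 5 = 348.40.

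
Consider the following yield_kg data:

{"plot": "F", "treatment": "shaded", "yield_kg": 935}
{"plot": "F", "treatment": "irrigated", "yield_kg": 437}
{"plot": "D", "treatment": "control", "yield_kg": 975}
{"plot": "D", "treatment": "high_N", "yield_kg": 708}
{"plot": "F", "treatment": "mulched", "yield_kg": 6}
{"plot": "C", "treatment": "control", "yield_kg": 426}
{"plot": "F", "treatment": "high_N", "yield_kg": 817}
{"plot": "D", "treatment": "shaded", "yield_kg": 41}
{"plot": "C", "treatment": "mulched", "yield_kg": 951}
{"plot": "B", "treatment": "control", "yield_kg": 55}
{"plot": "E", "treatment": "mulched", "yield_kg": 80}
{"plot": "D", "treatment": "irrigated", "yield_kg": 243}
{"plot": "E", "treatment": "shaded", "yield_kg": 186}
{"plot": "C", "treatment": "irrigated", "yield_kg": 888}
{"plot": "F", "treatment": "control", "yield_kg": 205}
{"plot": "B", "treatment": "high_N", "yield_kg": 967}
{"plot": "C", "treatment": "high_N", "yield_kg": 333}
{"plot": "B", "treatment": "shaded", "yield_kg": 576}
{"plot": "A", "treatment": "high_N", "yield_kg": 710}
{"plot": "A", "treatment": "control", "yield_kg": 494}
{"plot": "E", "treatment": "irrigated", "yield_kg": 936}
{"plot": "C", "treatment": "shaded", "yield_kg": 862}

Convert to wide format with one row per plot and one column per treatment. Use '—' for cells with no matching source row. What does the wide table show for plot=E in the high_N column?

No long-format row has plot=E and treatment=high_N, so the cell is —.

—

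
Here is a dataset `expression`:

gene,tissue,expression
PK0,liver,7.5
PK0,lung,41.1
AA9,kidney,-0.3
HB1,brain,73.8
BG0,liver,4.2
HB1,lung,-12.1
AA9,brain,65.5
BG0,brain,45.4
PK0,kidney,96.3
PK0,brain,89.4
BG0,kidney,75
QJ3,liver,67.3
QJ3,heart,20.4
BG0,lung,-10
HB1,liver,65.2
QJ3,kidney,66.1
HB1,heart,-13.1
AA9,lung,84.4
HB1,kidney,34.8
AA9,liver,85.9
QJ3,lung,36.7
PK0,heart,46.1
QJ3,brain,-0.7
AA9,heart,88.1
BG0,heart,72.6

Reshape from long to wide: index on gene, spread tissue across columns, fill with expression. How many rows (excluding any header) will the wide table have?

5 distinct gene values → 5 rows.

5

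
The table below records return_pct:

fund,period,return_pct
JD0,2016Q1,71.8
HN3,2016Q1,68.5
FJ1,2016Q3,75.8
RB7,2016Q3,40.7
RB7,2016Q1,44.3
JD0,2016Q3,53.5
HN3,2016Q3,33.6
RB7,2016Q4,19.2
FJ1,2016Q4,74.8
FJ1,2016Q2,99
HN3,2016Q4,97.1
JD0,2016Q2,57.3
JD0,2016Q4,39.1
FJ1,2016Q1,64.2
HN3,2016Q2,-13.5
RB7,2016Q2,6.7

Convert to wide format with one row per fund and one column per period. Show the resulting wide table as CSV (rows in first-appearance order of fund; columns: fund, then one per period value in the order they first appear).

fund,2016Q1,2016Q3,2016Q4,2016Q2
JD0,71.8,53.5,39.1,57.3
HN3,68.5,33.6,97.1,-13.5
FJ1,64.2,75.8,74.8,99
RB7,44.3,40.7,19.2,6.7

Columns: fund plus the 4 distinct period values (2016Q1, 2016Q3, 2016Q4, 2016Q2).
For example, row JD0 column 2016Q1 takes return_pct=71.8 from the long row (JD0, 2016Q1).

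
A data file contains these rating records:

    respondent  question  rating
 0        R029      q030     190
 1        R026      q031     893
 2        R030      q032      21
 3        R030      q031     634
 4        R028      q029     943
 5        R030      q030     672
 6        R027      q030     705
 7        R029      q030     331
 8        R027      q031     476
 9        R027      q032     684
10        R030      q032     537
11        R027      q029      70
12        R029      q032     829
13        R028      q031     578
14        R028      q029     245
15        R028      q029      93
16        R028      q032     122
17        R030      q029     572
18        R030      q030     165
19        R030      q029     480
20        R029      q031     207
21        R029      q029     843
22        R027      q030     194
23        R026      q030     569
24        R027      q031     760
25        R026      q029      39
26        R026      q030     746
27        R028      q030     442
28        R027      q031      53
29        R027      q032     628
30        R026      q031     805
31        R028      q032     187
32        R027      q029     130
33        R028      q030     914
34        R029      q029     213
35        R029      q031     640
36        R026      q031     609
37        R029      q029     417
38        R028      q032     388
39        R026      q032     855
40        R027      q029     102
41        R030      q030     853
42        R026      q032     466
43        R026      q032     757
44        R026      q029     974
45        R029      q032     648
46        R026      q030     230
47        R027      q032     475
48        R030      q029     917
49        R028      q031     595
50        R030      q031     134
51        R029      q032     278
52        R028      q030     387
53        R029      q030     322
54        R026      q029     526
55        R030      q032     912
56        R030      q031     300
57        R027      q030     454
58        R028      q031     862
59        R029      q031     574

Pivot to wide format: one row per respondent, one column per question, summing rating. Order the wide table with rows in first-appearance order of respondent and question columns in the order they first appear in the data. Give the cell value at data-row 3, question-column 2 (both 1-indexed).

1068

With rows in first-appearance order of respondent, row 3 is respondent=R030. question columns in first-appearance order: q030, q031, q032, q029; column 2 is q031.
Long rows with respondent=R030, question=q031: 634 + 134 + 300 = 1068.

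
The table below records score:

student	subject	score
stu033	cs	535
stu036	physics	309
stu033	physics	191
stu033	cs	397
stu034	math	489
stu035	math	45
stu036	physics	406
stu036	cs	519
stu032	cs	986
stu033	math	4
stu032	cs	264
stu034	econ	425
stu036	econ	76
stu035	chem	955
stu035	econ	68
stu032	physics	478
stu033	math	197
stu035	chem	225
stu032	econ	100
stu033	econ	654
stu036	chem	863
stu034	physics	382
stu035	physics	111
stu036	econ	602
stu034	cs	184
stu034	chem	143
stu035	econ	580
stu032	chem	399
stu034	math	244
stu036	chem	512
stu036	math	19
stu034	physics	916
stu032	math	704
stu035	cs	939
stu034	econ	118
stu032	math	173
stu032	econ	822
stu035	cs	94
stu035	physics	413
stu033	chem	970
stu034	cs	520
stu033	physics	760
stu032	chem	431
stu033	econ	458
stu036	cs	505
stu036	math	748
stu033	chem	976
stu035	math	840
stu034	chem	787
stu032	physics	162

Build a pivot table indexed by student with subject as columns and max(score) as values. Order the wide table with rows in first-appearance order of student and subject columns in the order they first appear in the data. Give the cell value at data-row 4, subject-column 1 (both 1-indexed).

With rows in first-appearance order of student, row 4 is student=stu035. subject columns in first-appearance order: cs, physics, math, econ, chem; column 1 is cs.
Long rows with student=stu035, subject=cs: max(939, 94) = 939.

939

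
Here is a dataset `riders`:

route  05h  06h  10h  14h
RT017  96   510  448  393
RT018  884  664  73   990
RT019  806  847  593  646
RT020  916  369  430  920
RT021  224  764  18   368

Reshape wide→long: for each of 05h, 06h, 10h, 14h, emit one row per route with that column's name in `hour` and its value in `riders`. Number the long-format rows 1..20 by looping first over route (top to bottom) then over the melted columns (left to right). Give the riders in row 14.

369

20 rows total (5 × 4). Row 14: index ⌊(14-1)/4⌋ = 3 into route → RT020; (14-1) mod 4 = 1 into the melted columns → 06h.
So row 14 is (RT020, 06h, 369); riders = 369.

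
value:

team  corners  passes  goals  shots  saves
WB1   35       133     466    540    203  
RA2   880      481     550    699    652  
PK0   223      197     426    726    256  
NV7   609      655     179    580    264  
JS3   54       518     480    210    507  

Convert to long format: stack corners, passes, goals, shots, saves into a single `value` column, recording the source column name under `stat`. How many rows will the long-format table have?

5 team values × 5 melted columns = 25 rows.

25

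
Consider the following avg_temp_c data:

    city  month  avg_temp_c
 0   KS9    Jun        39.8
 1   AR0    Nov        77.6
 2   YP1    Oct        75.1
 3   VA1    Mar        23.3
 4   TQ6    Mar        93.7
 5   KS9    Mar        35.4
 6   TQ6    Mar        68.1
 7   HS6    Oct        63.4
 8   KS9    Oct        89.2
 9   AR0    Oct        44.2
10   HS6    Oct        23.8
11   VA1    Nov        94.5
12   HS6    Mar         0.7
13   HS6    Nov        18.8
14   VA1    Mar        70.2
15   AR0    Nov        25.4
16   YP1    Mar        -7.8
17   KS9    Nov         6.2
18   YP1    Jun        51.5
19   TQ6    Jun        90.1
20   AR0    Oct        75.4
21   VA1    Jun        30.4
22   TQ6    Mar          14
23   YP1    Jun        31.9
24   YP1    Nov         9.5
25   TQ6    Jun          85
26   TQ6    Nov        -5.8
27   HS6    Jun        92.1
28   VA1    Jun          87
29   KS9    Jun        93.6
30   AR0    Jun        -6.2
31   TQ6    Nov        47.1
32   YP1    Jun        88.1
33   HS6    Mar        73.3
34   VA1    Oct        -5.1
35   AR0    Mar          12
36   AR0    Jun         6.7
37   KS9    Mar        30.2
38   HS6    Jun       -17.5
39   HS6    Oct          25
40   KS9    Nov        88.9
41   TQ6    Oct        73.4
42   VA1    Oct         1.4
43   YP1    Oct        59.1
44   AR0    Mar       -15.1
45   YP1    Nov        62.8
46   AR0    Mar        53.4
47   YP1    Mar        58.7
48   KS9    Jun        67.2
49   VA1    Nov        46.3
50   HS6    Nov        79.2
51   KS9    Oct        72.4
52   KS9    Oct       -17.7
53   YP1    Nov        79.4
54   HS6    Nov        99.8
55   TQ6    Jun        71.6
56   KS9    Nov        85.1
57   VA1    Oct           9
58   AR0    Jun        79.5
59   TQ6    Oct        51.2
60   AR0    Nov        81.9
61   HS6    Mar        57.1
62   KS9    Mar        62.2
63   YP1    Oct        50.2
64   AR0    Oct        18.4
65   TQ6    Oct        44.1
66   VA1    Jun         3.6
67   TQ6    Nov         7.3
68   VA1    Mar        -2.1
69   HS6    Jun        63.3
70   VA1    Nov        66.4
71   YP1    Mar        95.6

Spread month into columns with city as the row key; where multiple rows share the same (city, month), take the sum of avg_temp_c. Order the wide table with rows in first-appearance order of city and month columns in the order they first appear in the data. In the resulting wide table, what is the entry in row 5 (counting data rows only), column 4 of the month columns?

With rows in first-appearance order of city, row 5 is city=TQ6. month columns in first-appearance order: Jun, Nov, Oct, Mar; column 4 is Mar.
Long rows with city=TQ6, month=Mar: 93.7 + 68.1 + 14 = 175.8.

175.8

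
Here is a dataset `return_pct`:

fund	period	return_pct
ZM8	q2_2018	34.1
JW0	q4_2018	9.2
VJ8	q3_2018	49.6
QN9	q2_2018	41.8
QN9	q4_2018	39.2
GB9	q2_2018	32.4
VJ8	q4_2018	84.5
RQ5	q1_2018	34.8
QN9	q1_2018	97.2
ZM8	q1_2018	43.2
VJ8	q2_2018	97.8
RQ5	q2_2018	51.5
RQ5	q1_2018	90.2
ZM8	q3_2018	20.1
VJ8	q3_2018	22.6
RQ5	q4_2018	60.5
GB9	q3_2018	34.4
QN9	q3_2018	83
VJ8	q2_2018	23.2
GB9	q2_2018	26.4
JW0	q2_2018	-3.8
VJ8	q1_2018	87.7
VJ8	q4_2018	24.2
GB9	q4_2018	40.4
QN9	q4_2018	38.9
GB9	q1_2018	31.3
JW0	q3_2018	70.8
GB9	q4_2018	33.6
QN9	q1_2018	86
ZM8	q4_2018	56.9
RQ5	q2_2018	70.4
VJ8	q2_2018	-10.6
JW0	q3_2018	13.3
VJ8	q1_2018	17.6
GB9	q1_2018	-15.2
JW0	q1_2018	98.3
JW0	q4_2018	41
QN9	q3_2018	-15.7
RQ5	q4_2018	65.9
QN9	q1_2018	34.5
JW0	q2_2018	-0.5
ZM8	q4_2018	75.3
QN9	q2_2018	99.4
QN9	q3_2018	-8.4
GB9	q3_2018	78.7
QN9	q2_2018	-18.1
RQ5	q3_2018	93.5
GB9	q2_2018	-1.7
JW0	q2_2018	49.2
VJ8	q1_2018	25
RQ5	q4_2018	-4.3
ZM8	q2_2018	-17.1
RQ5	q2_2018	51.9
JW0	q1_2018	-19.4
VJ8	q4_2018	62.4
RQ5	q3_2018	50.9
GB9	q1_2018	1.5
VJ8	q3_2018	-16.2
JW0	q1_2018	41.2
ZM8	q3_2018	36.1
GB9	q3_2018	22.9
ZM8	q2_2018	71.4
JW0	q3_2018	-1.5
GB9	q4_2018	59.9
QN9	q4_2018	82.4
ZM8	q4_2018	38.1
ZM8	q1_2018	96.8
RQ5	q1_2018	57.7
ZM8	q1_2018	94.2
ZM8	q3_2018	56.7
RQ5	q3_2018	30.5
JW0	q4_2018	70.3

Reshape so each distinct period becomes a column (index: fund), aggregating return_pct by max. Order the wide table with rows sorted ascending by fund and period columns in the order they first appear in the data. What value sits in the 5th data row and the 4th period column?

With rows sorted ascending by fund, row 5 is fund=VJ8. period columns in first-appearance order: q2_2018, q4_2018, q3_2018, q1_2018; column 4 is q1_2018.
Long rows with fund=VJ8, period=q1_2018: max(87.7, 17.6, 25) = 87.7.

87.7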